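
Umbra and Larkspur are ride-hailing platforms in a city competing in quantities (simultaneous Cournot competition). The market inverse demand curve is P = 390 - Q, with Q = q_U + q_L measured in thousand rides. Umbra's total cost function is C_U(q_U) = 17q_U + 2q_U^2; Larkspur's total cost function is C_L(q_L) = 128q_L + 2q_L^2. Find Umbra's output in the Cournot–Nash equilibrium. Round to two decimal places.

56.46

Umbra's profit: π_U = (390 - Q)q_U - (17q_U + 2q_U²). Setting ∂π_U/∂q_U = 0: 373 - 6q_U - (q_L) = 0.
Larkspur's first-order condition: 262 - 6q_L - (q_U) = 0.
Best responses: q_U = (373 - q_L)/6, q_L = (262 - q_U)/6.
Solving the pair: q_U = 1976/35, q_L = 1199/35.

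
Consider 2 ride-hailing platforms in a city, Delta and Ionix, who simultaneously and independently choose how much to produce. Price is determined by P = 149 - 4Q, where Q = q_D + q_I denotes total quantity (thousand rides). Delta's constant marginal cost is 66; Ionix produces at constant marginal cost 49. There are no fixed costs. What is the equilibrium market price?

Delta's profit: π_D = (149 - 4Q)q_D - (66q_D). Setting ∂π_D/∂q_D = 0: 83 - 8q_D - 4(q_I) = 0.
Ionix's first-order condition: 100 - 8q_I - 4(q_D) = 0.
So q_D = (83 - 4q_I)/8 and q_I = (100 - 4q_D)/8.
Solving the pair: q_D = 11/2, q_I = 39/4.
Total output Q = 61/4, so price P = 149 - 4·(61/4) = 88.

88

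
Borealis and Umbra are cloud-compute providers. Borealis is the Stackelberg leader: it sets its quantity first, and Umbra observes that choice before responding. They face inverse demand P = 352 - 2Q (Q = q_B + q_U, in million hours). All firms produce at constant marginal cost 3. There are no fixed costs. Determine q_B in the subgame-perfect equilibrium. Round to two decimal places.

Solve by backward induction. Given q_B, the follower Umbra maximises π_U = (352 - 2q_B - 2q_U)q_U - 3q_U.
Follower FOC: 349 - 2q_B - 4q_U = 0, so q_U(q_B) = (349 - 2q_B)/4.
The leader anticipates this reaction. Substituting into P = 352 - 2Q gives P = 355/2 - q_B, so π_B = (355/2 - q_B)q_B - 3q_B.
Leader FOC: 349/2 - 2q_B = 0, so q_B = 349/4.
Then q_U = (349 - 2·(349/4))/4 = 349/8.

87.25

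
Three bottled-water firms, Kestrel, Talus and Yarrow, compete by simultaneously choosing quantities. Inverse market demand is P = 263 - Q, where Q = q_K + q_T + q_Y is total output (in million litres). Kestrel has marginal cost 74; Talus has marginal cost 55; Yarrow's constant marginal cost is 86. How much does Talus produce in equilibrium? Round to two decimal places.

64.50

Kestrel's profit: π_K = (263 - Q)q_K - (74q_K). Setting ∂π_K/∂q_K = 0: 189 - 2q_K - (q_T + q_Y) = 0.
Talus's first-order condition: 208 - 2q_T - (q_K + q_Y) = 0.
Yarrow's profit: π_Y = (263 - Q)q_Y - (86q_Y). Setting ∂π_Y/∂q_Y = 0: 177 - 2q_Y - (q_K + q_T) = 0.
Adding the 3 conditions: 574 − 2Q − 2Q = 0, i.e. Q = 287/2.
Back-substituting: q_K = (189 − 287/2) = 91/2, q_T = (208 − 287/2) = 129/2, q_Y = (177 − 287/2) = 67/2.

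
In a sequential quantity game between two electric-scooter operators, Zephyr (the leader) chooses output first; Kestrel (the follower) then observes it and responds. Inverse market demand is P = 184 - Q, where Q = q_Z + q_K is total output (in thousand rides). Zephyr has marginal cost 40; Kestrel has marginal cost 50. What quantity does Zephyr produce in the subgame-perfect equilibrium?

Solve by backward induction. Given q_Z, the follower Kestrel maximises π_K = (184 - q_Z - q_K)q_K - 50q_K.
∂π_K/∂q_K = 134 - q_Z - 2q_K = 0 gives the reaction function q_K = (134 - q_Z)/2.
The leader anticipates this reaction. Substituting into P = 184 - Q gives P = 117 - (1/2)q_Z, so π_Z = (117 - (1/2)q_Z)q_Z - 40q_Z.
Leader FOC: 77 - q_Z = 0, so q_Z = 77.
Then q_K = (134 - 77)/2 = 57/2.

77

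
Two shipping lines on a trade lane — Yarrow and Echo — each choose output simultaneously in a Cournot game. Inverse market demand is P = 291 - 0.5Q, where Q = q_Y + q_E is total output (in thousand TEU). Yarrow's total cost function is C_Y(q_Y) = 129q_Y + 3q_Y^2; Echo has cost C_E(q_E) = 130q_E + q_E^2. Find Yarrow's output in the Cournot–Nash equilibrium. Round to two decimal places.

19.54

Yarrow's profit: π_Y = (291 - 0.5Q)q_Y - (129q_Y + 3q_Y²). Setting ∂π_Y/∂q_Y = 0: 162 - 7q_Y - (1/2)(q_E) = 0.
Echo's first-order condition: 161 - 3q_E - (1/2)(q_Y) = 0.
Best responses: q_Y = (162 - (1/2)q_E)/7, q_E = (161 - (1/2)q_Y)/3.
Solving the pair: q_Y = 1622/83, q_E = 50.4096.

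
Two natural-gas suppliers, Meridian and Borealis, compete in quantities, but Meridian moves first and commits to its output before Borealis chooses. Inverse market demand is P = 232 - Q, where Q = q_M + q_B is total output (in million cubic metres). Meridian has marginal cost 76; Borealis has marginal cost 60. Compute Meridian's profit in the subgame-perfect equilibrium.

The follower Borealis best-responds to any q_M: π_B = (232 - Q)q_B - 60q_B.
Follower FOC: 172 - q_M - 2q_B = 0, so q_B(q_M) = (172 - q_M)/2.
Meridian substitutes q_B(q_M) into its own profit: π_M = q_M(232 - q_M - (172 - q_M)/2) - 76q_M = (146 - (1/2)q_M)q_M - 76q_M.
Maximising: ∂π_M/∂q_M = 70 - q_M = 0, giving q_M = 70.
Then q_B = (172 - 70)/2 = 51.
Price P = 232 - 121 = 111.
Meridian's profit: (111 - 76)·70 = 2450.

2450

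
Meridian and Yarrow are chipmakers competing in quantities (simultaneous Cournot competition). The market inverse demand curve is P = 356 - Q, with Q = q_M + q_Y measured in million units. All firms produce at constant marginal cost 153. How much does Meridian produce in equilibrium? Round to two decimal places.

67.67

Each firm earns π_i = (356 - Q)q_i - 153q_i.
First-order condition (treating rivals' output as given): 203 - 2q_i - q_j = 0.
With identical firms every q_j equals q_i, so q_j = q_i and 203 = 3q_i, giving q_i = 203/3.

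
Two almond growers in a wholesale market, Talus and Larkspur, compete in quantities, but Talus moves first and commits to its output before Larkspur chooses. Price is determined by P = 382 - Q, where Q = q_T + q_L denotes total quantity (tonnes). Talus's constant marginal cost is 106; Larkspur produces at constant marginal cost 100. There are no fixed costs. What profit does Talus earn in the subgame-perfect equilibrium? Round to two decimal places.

The follower Larkspur best-responds to any q_T: π_L = (382 - Q)q_L - 100q_L.
Setting the follower's marginal profit to zero, 282 - q_T - 2q_L = 0, i.e. q_L = (282 - q_T)/2.
The leader anticipates this reaction. Substituting into P = 382 - Q gives P = 241 - (1/2)q_T, so π_T = (241 - (1/2)q_T)q_T - 106q_T.
Leader FOC: 135 - q_T = 0, so q_T = 135.
Then q_L = (282 - 135)/2 = 147/2.
Price P = 382 - 417/2 = 347/2.
Talus's profit: (347/2 - 106)·135 = 9112.5000.

9112.50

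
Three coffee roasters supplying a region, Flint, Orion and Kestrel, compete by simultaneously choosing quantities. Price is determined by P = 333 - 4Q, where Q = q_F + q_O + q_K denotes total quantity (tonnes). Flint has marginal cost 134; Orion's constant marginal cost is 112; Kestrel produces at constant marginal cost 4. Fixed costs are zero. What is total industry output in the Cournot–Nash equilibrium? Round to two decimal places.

46.81

Flint's profit: π_F = (333 - 4Q)q_F - (134q_F). Setting ∂π_F/∂q_F = 0: 199 - 8q_F - 4(q_O + q_K) = 0.
Orion's first-order condition: 221 - 8q_O - 4(q_F + q_K) = 0.
Kestrel's first-order condition: 329 - 8q_K - 4(q_F + q_O) = 0.
Summing all 3 equations gives 749 − 16Q = 0, hence Q = 749/16.
Back-substituting: q_F = (199 − 749/4)/4 = 47/16, q_O = (221 − 749/4)/4 = 135/16, q_K = (329 − 749/4)/4 = 567/16.
Total output Q = 47/16 + 135/16 + 567/16 = 749/16.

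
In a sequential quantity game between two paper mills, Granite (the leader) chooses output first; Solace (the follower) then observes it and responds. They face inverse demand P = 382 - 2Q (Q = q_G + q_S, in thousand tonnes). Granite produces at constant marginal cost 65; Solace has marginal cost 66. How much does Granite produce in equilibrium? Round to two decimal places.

79.50

The follower Solace best-responds to any q_G: π_S = (382 - 2Q)q_S - 66q_S.
Follower FOC: 316 - 2q_G - 4q_S = 0, so q_S(q_G) = (316 - 2q_G)/4.
The leader anticipates this reaction. Substituting into P = 382 - 2Q gives P = 224 - q_G, so π_G = (224 - q_G)q_G - 65q_G.
Maximising: ∂π_G/∂q_G = 159 - 2q_G = 0, giving q_G = 159/2.
Then q_S = (316 - 2·(159/2))/4 = 157/4.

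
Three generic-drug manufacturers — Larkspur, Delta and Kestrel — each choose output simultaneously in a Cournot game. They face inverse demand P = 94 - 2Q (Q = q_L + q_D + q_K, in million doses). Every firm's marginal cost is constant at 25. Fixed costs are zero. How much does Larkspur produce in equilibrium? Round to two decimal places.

A representative firm's profit is π_i = q_i(94 - 2Q) - 25q_i.
First-order condition (treating rivals' output as given): 69 - 4q_i - 2·Σ_{j≠i} q_j = 0.
With identical firms every q_j equals q_i, so Σ_{j≠i} q_j = 2q_i and 69 = 8q_i, giving q_i = 69/8.

8.63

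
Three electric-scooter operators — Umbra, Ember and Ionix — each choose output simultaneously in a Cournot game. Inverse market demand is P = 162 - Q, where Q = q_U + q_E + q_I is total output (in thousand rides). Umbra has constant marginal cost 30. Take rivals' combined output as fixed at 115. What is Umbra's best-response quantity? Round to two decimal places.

8.50

With rivals' combined output fixed at 115, Umbra's profit is π_U = (162 - 115 - q_U)q_U - (30q_U) = (47 - q_U)q_U - (30q_U).
∂π_U/∂q_U = 17 - 2q_U = 0, so q_U = 17/2.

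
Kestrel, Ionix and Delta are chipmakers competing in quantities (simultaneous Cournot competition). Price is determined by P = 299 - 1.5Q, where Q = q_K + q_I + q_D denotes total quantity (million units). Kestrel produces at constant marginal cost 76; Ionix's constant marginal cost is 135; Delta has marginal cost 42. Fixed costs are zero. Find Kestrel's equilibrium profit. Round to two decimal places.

2562.67

Kestrel's profit: π_K = (299 - 1.5Q)q_K - (76q_K). Setting ∂π_K/∂q_K = 0: 223 - 3q_K - (3/2)(q_I + q_D) = 0.
Ionix's profit: π_I = (299 - 1.5Q)q_I - (135q_I). Setting ∂π_I/∂q_I = 0: 164 - 3q_I - (3/2)(q_K + q_D) = 0.
Delta's profit: π_D = (299 - 1.5Q)q_D - (42q_D). Setting ∂π_D/∂q_D = 0: 257 - 3q_D - (3/2)(q_K + q_I) = 0.
Adding the 3 first-order conditions: 644 − 6Q = 0, so Q = 322/3.
Back-substituting: q_K = (223 − 161)/(3/2) = 124/3, q_I = (164 − 161)/(3/2) = 2, q_D = (257 − 161)/(3/2) = 64.
Price P = 299 - (3/2)·(322/3) = 138.
Kestrel's profit: (138 - 76)·(124/3) = 2562.6667.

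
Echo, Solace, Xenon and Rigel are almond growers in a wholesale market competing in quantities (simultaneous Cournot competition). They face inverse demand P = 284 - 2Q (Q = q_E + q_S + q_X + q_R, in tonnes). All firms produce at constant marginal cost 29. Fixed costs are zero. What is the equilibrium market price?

A representative firm's profit is π_i = q_i(284 - 2Q) - 29q_i.
First-order condition (treating rivals' output as given): 255 - 4q_i - 2·Σ_{j≠i} q_j = 0.
With identical firms every q_j equals q_i, so Σ_{j≠i} q_j = 3q_i and 255 = 10q_i, giving q_i = 51/2.
Total output Q = 102, so price P = 284 - 2·102 = 80.

80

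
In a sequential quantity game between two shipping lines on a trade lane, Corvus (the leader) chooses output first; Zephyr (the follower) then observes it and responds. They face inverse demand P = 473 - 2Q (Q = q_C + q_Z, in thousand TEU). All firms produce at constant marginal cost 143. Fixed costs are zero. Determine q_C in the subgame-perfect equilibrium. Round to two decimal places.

82.50

Solve by backward induction. Given q_C, the follower Zephyr maximises π_Z = (473 - 2q_C - 2q_Z)q_Z - 143q_Z.
Follower FOC: 330 - 2q_C - 4q_Z = 0, so q_Z(q_C) = (330 - 2q_C)/4.
Corvus substitutes q_Z(q_C) into its own profit: π_C = q_C(473 - 2q_C - (330 - 2q_C)/2) - 143q_C = (308 - q_C)q_C - 143q_C.
The leader's first-order condition 165 - 2q_C = 0 yields q_C = 165/2.
Then q_Z = (330 - 2·(165/2))/4 = 165/4.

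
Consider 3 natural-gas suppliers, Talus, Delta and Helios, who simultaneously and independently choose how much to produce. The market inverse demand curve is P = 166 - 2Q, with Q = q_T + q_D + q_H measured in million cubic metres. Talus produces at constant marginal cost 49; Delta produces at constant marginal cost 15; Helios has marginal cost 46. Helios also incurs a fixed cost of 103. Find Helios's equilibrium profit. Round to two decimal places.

Talus's profit: π_T = (166 - 2Q)q_T - (49q_T). Setting ∂π_T/∂q_T = 0: 117 - 4q_T - 2(q_D + q_H) = 0.
Delta's profit: π_D = (166 - 2Q)q_D - (15q_D). Setting ∂π_D/∂q_D = 0: 151 - 4q_D - 2(q_T + q_H) = 0.
Helios's first-order condition: 120 - 4q_H - 2(q_T + q_D) = 0.
Adding the 3 first-order conditions: 388 − 8Q = 0, so Q = 97/2.
Back-substituting: q_T = (117 − 97)/2 = 10, q_D = (151 − 97)/2 = 27, q_H = (120 − 97)/2 = 23/2.
Price P = 166 - 2·(97/2) = 69.
Helios's profit: (69 - 46)·(23/2) - 103 = 323/2.

161.50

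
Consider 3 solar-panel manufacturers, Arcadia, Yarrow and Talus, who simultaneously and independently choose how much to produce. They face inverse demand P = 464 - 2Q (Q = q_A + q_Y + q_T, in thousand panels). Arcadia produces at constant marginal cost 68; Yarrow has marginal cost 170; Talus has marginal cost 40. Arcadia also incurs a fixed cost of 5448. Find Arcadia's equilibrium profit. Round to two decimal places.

Arcadia's profit: π_A = (464 - 2Q)q_A - (68q_A). Setting ∂π_A/∂q_A = 0: 396 - 4q_A - 2(q_Y + q_T) = 0.
Yarrow's first-order condition: 294 - 4q_Y - 2(q_A + q_T) = 0.
Talus's profit: π_T = (464 - 2Q)q_T - (40q_T). Setting ∂π_T/∂q_T = 0: 424 - 4q_T - 2(q_A + q_Y) = 0.
Summing all 3 equations gives 1114 − 8Q = 0, hence Q = 557/4.
Back-substituting: q_A = (396 − 557/2)/2 = 235/4, q_Y = (294 − 557/2)/2 = 31/4, q_T = (424 − 557/2)/2 = 291/4.
Price P = 464 - 2·(557/4) = 371/2.
Arcadia's profit: (371/2 - 68)·(235/4) - 5448 = 1455.1250.

1455.13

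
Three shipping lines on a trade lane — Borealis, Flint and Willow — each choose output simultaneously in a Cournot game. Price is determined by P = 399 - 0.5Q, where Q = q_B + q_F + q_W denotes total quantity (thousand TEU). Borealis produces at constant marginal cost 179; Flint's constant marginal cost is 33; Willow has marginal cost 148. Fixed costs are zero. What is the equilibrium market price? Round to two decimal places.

Borealis's profit: π_B = (399 - 0.5Q)q_B - (179q_B). Setting ∂π_B/∂q_B = 0: 220 - q_B - (1/2)(q_F + q_W) = 0.
Flint's profit: π_F = (399 - 0.5Q)q_F - (33q_F). Setting ∂π_F/∂q_F = 0: 366 - q_F - (1/2)(q_B + q_W) = 0.
Willow's first-order condition: 251 - q_W - (1/2)(q_B + q_F) = 0.
Adding the 3 conditions: 837 − Q − Q = 0, i.e. Q = 837/2.
Back-substituting: q_B = (220 − 837/4)/(1/2) = 43/2, q_F = (366 − 837/4)/(1/2) = 627/2, q_W = (251 − 837/4)/(1/2) = 167/2.
Total output Q = 837/2, so price P = 399 - (1/2)·(837/2) = 759/4.

189.75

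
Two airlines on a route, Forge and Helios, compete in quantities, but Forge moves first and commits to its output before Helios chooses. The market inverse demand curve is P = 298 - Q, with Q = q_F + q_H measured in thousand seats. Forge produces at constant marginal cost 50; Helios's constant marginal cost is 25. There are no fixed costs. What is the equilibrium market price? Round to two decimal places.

105.75

Solve by backward induction. Given q_F, the follower Helios maximises π_H = (298 - q_F - q_H)q_H - 25q_H.
∂π_H/∂q_H = 273 - q_F - 2q_H = 0 gives the reaction function q_H = (273 - q_F)/2.
The leader anticipates this reaction. Substituting into P = 298 - Q gives P = 323/2 - (1/2)q_F, so π_F = (323/2 - (1/2)q_F)q_F - 50q_F.
The leader's first-order condition 223/2 - q_F = 0 yields q_F = 223/2.
Then q_H = (273 - 223/2)/2 = 323/4.
Total output Q = 769/4, so price P = 298 - 769/4 = 423/4.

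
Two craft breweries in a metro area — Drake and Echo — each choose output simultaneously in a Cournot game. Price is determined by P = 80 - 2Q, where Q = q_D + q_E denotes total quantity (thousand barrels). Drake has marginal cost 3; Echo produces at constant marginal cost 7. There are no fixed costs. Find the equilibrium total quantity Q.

Drake's profit: π_D = (80 - 2Q)q_D - (3q_D). Setting ∂π_D/∂q_D = 0: 77 - 4q_D - 2(q_E) = 0.
Echo's profit: π_E = (80 - 2Q)q_E - (7q_E). Setting ∂π_E/∂q_E = 0: 73 - 4q_E - 2(q_D) = 0.
So q_D = (77 - 2q_E)/4 and q_E = (73 - 2q_D)/4.
Solving the pair: q_D = 27/2, q_E = 23/2.
Total output Q = 27/2 + 23/2 = 25.

25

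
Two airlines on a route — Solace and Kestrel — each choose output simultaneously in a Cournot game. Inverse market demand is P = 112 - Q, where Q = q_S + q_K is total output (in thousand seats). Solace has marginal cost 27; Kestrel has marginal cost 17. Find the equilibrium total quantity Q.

Solace's profit: π_S = (112 - Q)q_S - (27q_S). Setting ∂π_S/∂q_S = 0: 85 - 2q_S - (q_K) = 0.
Kestrel's profit: π_K = (112 - Q)q_K - (17q_K). Setting ∂π_K/∂q_K = 0: 95 - 2q_K - (q_S) = 0.
So q_S = (85 - q_K)/2 and q_K = (95 - q_S)/2.
Substituting one into the other gives q_S = 25 and q_K = 35.
Total output Q = 25 + 35 = 60.

60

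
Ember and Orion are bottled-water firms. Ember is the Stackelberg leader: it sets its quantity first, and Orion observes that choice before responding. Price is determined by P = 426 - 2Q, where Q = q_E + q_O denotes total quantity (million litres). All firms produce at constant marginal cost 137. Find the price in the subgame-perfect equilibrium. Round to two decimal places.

209.25

The follower Orion best-responds to any q_E: π_O = (426 - 2Q)q_O - 137q_O.
∂π_O/∂q_O = 289 - 2q_E - 4q_O = 0 gives the reaction function q_O = (289 - 2q_E)/4.
Ember substitutes q_O(q_E) into its own profit: π_E = q_E(426 - 2q_E - (289 - 2q_E)/2) - 137q_E = (563/2 - q_E)q_E - 137q_E.
Leader FOC: 289/2 - 2q_E = 0, so q_E = 289/4.
Then q_O = (289 - 2·(289/4))/4 = 289/8.
Total output Q = 867/8, so price P = 426 - 2·(867/8) = 837/4.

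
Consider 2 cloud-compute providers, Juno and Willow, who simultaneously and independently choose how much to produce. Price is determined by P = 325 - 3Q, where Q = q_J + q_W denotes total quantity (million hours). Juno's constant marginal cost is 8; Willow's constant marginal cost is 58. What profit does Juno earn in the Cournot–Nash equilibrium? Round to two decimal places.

Juno's profit: π_J = (325 - 3Q)q_J - (8q_J). Setting ∂π_J/∂q_J = 0: 317 - 6q_J - 3(q_W) = 0.
Willow's first-order condition: 267 - 6q_W - 3(q_J) = 0.
Best responses: q_J = (317 - 3q_W)/6, q_W = (267 - 3q_J)/6.
Solving the pair: q_J = 367/9, q_W = 217/9.
Price P = 325 - 3·(584/9) = 391/3.
Juno's profit: (391/3 - 8)·(367/9) = 4988.4815.

4988.48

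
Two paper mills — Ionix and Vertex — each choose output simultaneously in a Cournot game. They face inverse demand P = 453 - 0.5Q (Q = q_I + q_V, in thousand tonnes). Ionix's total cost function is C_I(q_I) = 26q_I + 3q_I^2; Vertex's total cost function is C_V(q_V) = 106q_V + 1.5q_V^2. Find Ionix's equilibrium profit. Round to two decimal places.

Ionix's profit: π_I = (453 - 0.5Q)q_I - (26q_I + 3q_I²). Setting ∂π_I/∂q_I = 0: 427 - 7q_I - (1/2)(q_V) = 0.
Vertex's first-order condition: 347 - 4q_V - (1/2)(q_I) = 0.
Best responses: q_I = (427 - (1/2)q_V)/7, q_V = (347 - (1/2)q_I)/4.
Substituting one into the other gives q_I = 55.2973 and q_V = 79.8378.
Price P = 453 - (1/2)·135.1351 = 385.4324.
Ionix's profit: 385.4324·55.2973 - 26·55.2973 - 3·55.2973² = 10702.2688.

10702.27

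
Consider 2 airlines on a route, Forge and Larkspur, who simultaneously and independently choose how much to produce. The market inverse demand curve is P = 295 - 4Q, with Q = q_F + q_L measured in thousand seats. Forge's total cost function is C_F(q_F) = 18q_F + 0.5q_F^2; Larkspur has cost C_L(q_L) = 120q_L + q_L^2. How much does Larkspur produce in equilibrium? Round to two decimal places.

6.31

Forge's profit: π_F = (295 - 4Q)q_F - (18q_F + (1/2)q_F²). Setting ∂π_F/∂q_F = 0: 277 - 9q_F - 4(q_L) = 0.
Larkspur's profit: π_L = (295 - 4Q)q_L - (120q_L + q_L²). Setting ∂π_L/∂q_L = 0: 175 - 10q_L - 4(q_F) = 0.
Best responses: q_F = (277 - 4q_L)/9, q_L = (175 - 4q_F)/10.
Solving the pair: q_F = 1035/37, q_L = 467/74.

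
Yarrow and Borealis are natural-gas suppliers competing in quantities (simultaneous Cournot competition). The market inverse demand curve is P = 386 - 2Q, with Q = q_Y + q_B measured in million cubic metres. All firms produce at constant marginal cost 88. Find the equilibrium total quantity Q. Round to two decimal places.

Each firm earns π_i = (386 - 2Q)q_i - 88q_i.
Setting ∂π_i/∂q_i = 0 with rivals' quantities fixed: 298 - 4q_i - 2q_j = 0.
With identical firms every q_j equals q_i, so q_j = q_i and 298 = 6q_i, giving q_i = 149/3.
Total output Q = 149/3 + 149/3 = 298/3.

99.33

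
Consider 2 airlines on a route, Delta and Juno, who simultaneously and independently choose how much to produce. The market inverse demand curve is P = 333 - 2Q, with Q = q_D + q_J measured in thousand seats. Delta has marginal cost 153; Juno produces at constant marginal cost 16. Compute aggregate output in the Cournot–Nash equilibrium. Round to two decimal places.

Delta's profit: π_D = (333 - 2Q)q_D - (153q_D). Setting ∂π_D/∂q_D = 0: 180 - 4q_D - 2(q_J) = 0.
Juno's first-order condition: 317 - 4q_J - 2(q_D) = 0.
Rearranging gives the reaction functions q_D = (180 - 2q_J)/4 and q_J = (317 - 2q_D)/4.
Solving the pair: q_D = 43/6, q_J = 227/3.
Total output Q = 43/6 + 227/3 = 497/6.

82.83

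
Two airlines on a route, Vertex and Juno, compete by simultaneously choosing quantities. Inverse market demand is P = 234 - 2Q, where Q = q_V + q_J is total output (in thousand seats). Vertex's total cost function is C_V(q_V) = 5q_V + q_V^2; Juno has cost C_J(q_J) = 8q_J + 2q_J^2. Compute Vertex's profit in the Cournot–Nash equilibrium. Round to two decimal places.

Vertex's profit: π_V = (234 - 2Q)q_V - (5q_V + q_V²). Setting ∂π_V/∂q_V = 0: 229 - 6q_V - 2(q_J) = 0.
Juno's first-order condition: 226 - 8q_J - 2(q_V) = 0.
Best responses: q_V = (229 - 2q_J)/6, q_J = (226 - 2q_V)/8.
Substituting one into the other gives q_V = 345/11 and q_J = 449/22.
Price P = 234 - 2·(1139/22) = 1435/11.
Vertex's profit: (1435/11)·(345/11) - 5·(345/11) - (345/11)² = 2951.0331.

2951.03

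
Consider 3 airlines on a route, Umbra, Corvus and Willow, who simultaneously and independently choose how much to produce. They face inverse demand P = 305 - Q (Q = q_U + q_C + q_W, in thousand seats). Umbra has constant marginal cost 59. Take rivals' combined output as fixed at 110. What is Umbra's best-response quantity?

With rivals' combined output fixed at 110, Umbra's profit is π_U = (305 - 110 - q_U)q_U - (59q_U) = (195 - q_U)q_U - (59q_U).
∂π_U/∂q_U = 136 - 2q_U = 0, so q_U = 68.

68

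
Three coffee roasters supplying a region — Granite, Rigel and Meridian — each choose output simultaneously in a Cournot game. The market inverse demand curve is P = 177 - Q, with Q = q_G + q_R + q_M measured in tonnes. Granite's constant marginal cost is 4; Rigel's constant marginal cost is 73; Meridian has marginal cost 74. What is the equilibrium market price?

82

Granite's profit: π_G = (177 - Q)q_G - (4q_G). Setting ∂π_G/∂q_G = 0: 173 - 2q_G - (q_R + q_M) = 0.
Rigel's profit: π_R = (177 - Q)q_R - (73q_R). Setting ∂π_R/∂q_R = 0: 104 - 2q_R - (q_G + q_M) = 0.
Meridian's first-order condition: 103 - 2q_M - (q_G + q_R) = 0.
Adding the 3 conditions: 380 − 2Q − 2Q = 0, i.e. Q = 95.
Back-substituting: q_G = (173 − 95) = 78, q_R = (104 − 95) = 9, q_M = (103 − 95) = 8.
Total output Q = 95, so price P = 177 - 95 = 82.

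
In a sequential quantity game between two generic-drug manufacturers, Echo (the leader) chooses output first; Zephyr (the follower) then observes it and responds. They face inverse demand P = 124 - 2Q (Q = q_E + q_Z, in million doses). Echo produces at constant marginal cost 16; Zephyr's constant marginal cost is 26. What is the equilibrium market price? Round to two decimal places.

45.50

The follower Zephyr best-responds to any q_E: π_Z = (124 - 2Q)q_Z - 26q_Z.
∂π_Z/∂q_Z = 98 - 2q_E - 4q_Z = 0 gives the reaction function q_Z = (98 - 2q_E)/4.
Echo substitutes q_Z(q_E) into its own profit: π_E = q_E(124 - 2q_E - (98 - 2q_E)/2) - 16q_E = (75 - q_E)q_E - 16q_E.
Leader FOC: 59 - 2q_E = 0, so q_E = 59/2.
Then q_Z = (98 - 2·(59/2))/4 = 39/4.
Total output Q = 157/4, so price P = 124 - 2·(157/4) = 91/2.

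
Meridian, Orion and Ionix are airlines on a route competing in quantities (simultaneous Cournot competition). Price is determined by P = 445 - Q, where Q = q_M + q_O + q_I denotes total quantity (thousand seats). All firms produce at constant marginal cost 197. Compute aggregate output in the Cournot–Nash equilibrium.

186

Each firm earns π_i = (445 - Q)q_i - 197q_i.
First-order condition (treating rivals' output as given): 248 - 2q_i - Σ_{j≠i} q_j = 0.
By symmetry each firm produces the same amount; substituting Σ_{j≠i} q_j = 2q_i yields q_i = 248/4 = 62.
Total output Q = 62 + 62 + 62 = 186.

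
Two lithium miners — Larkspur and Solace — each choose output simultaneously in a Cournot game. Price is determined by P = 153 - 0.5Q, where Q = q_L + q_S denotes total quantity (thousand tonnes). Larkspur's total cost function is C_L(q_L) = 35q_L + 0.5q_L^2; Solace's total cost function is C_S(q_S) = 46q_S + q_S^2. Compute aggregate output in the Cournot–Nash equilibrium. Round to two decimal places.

Larkspur's profit: π_L = (153 - 0.5Q)q_L - (35q_L + (1/2)q_L²). Setting ∂π_L/∂q_L = 0: 118 - 2q_L - (1/2)(q_S) = 0.
Solace's first-order condition: 107 - 3q_S - (1/2)(q_L) = 0.
So q_L = (118 - (1/2)q_S)/2 and q_S = (107 - (1/2)q_L)/3.
Solving the pair: q_L = 1202/23, q_S = 620/23.
Total output Q = 1202/23 + 620/23 = 1822/23.

79.22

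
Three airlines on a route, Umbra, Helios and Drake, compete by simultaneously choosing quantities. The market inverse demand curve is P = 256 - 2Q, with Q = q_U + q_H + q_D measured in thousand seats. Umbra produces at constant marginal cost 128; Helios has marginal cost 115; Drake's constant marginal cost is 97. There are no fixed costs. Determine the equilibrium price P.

149

Umbra's profit: π_U = (256 - 2Q)q_U - (128q_U). Setting ∂π_U/∂q_U = 0: 128 - 4q_U - 2(q_H + q_D) = 0.
Helios's profit: π_H = (256 - 2Q)q_H - (115q_H). Setting ∂π_H/∂q_H = 0: 141 - 4q_H - 2(q_U + q_D) = 0.
Drake's profit: π_D = (256 - 2Q)q_D - (97q_D). Setting ∂π_D/∂q_D = 0: 159 - 4q_D - 2(q_U + q_H) = 0.
Summing all 3 equations gives 428 − 8Q = 0, hence Q = 107/2.
Back-substituting: q_U = (128 − 107)/2 = 21/2, q_H = (141 − 107)/2 = 17, q_D = (159 − 107)/2 = 26.
Total output Q = 107/2, so price P = 256 - 2·(107/2) = 149.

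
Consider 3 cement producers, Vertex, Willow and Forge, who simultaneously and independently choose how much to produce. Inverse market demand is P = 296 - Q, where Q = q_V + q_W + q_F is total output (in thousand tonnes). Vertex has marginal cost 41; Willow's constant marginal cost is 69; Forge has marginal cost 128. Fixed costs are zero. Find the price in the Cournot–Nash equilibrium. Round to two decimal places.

Vertex's profit: π_V = (296 - Q)q_V - (41q_V). Setting ∂π_V/∂q_V = 0: 255 - 2q_V - (q_W + q_F) = 0.
Willow's profit: π_W = (296 - Q)q_W - (69q_W). Setting ∂π_W/∂q_W = 0: 227 - 2q_W - (q_V + q_F) = 0.
Forge's profit: π_F = (296 - Q)q_F - (128q_F). Setting ∂π_F/∂q_F = 0: 168 - 2q_F - (q_V + q_W) = 0.
Summing all 3 equations gives 650 − 4Q = 0, hence Q = 325/2.
Back-substituting: q_V = (255 − 325/2) = 185/2, q_W = (227 − 325/2) = 129/2, q_F = (168 − 325/2) = 11/2.
Total output Q = 325/2, so price P = 296 - 325/2 = 267/2.

133.50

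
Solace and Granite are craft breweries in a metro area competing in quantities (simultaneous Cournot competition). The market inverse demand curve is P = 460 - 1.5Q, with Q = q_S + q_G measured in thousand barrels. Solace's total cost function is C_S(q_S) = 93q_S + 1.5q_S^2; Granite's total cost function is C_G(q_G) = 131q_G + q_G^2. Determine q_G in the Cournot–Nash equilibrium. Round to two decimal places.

51.30

Solace's profit: π_S = (460 - 1.5Q)q_S - (93q_S + (3/2)q_S²). Setting ∂π_S/∂q_S = 0: 367 - 6q_S - (3/2)(q_G) = 0.
Granite's profit: π_G = (460 - 1.5Q)q_G - (131q_G + q_G²). Setting ∂π_G/∂q_G = 0: 329 - 5q_G - (3/2)(q_S) = 0.
Rearranging gives the reaction functions q_S = (367 - (3/2)q_G)/6 and q_G = (329 - (3/2)q_S)/5.
Substituting one into the other gives q_S = 48.3423 and q_G = 1898/37.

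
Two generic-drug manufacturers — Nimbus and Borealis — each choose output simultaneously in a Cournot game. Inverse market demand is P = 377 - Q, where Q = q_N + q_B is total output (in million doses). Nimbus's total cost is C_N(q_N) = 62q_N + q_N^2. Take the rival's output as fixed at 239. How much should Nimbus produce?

19

With the rival's output fixed at 239, Nimbus's profit is π_N = (377 - 239 - q_N)q_N - (62q_N + q_N²) = (138 - q_N)q_N - (62q_N + q_N²).
∂π_N/∂q_N = 76 - 4q_N = 0, so q_N = 19.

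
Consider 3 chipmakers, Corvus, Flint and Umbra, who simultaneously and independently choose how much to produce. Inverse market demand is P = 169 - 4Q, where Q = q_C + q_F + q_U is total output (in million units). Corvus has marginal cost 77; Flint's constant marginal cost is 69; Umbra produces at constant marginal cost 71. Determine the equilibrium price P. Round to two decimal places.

96.50

Corvus's profit: π_C = (169 - 4Q)q_C - (77q_C). Setting ∂π_C/∂q_C = 0: 92 - 8q_C - 4(q_F + q_U) = 0.
Flint's first-order condition: 100 - 8q_F - 4(q_C + q_U) = 0.
Umbra's profit: π_U = (169 - 4Q)q_U - (71q_U). Setting ∂π_U/∂q_U = 0: 98 - 8q_U - 4(q_C + q_F) = 0.
Summing all 3 equations gives 290 − 16Q = 0, hence Q = 145/8.
Back-substituting: q_C = (92 − 145/2)/4 = 39/8, q_F = (100 − 145/2)/4 = 55/8, q_U = (98 − 145/2)/4 = 51/8.
Total output Q = 145/8, so price P = 169 - 4·(145/8) = 193/2.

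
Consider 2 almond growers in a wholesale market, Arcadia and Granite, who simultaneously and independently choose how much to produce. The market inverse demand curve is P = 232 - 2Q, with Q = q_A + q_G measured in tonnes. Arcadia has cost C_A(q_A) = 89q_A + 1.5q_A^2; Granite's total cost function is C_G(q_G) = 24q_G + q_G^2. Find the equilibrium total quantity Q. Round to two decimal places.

42.42

Arcadia's profit: π_A = (232 - 2Q)q_A - (89q_A + (3/2)q_A²). Setting ∂π_A/∂q_A = 0: 143 - 7q_A - 2(q_G) = 0.
Granite's profit: π_G = (232 - 2Q)q_G - (24q_G + q_G²). Setting ∂π_G/∂q_G = 0: 208 - 6q_G - 2(q_A) = 0.
Rearranging gives the reaction functions q_A = (143 - 2q_G)/7 and q_G = (208 - 2q_A)/6.
Solving the pair: q_A = 221/19, q_G = 585/19.
Total output Q = 221/19 + 585/19 = 806/19.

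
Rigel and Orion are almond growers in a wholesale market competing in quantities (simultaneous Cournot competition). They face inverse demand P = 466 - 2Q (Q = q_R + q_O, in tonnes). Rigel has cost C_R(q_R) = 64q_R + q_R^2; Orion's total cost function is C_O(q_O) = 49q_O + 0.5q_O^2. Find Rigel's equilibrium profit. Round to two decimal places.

Rigel's profit: π_R = (466 - 2Q)q_R - (64q_R + q_R²). Setting ∂π_R/∂q_R = 0: 402 - 6q_R - 2(q_O) = 0.
Orion's profit: π_O = (466 - 2Q)q_O - (49q_O + (1/2)q_O²). Setting ∂π_O/∂q_O = 0: 417 - 5q_O - 2(q_R) = 0.
So q_R = (402 - 2q_O)/6 and q_O = (417 - 2q_R)/5.
Substituting one into the other gives q_R = 588/13 and q_O = 849/13.
Price P = 466 - 2·(1437/13) = 244.9231.
Rigel's profit: 244.9231·(588/13) - 64·(588/13) - (588/13)² = 6137.4675.

6137.47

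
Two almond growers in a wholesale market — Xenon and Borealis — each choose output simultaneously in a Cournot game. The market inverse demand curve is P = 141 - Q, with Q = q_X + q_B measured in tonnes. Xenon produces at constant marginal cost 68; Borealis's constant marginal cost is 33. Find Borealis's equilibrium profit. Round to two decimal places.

2272.11

Xenon's profit: π_X = (141 - Q)q_X - (68q_X). Setting ∂π_X/∂q_X = 0: 73 - 2q_X - (q_B) = 0.
Borealis's first-order condition: 108 - 2q_B - (q_X) = 0.
Rearranging gives the reaction functions q_X = (73 - q_B)/2 and q_B = (108 - q_X)/2.
Substituting one into the other gives q_X = 38/3 and q_B = 143/3.
Price P = 141 - 181/3 = 242/3.
Borealis's profit: (242/3 - 33)·(143/3) = 2272.1111.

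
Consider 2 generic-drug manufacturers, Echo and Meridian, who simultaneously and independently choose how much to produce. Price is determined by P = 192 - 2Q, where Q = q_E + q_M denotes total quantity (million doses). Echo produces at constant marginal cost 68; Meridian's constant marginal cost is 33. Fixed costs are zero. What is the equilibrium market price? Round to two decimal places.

97.67

Echo's profit: π_E = (192 - 2Q)q_E - (68q_E). Setting ∂π_E/∂q_E = 0: 124 - 4q_E - 2(q_M) = 0.
Meridian's profit: π_M = (192 - 2Q)q_M - (33q_M). Setting ∂π_M/∂q_M = 0: 159 - 4q_M - 2(q_E) = 0.
Best responses: q_E = (124 - 2q_M)/4, q_M = (159 - 2q_E)/4.
Solving the pair: q_E = 89/6, q_M = 97/3.
Total output Q = 283/6, so price P = 192 - 2·(283/6) = 293/3.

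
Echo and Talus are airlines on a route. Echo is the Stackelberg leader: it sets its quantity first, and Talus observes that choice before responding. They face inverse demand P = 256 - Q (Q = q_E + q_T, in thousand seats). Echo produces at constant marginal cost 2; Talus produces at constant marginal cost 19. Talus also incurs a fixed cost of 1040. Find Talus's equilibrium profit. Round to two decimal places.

Solve by backward induction. Given q_E, the follower Talus maximises π_T = (256 - q_E - q_T)q_T - 19q_T.
Follower FOC: 237 - q_E - 2q_T = 0, so q_T(q_E) = (237 - q_E)/2.
The leader anticipates this reaction. Substituting into P = 256 - Q gives P = 275/2 - (1/2)q_E, so π_E = (275/2 - (1/2)q_E)q_E - 2q_E.
The leader's first-order condition 271/2 - q_E = 0 yields q_E = 271/2.
Then q_T = (237 - 271/2)/2 = 203/4.
Price P = 256 - 745/4 = 279/4.
Talus's profit: (279/4 - 19)·(203/4) - 1040 = 1535.5625.

1535.56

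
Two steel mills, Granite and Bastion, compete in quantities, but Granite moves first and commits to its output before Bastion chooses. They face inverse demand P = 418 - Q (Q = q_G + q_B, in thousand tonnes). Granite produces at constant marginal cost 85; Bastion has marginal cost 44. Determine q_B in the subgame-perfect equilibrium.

114

The follower Bastion best-responds to any q_G: π_B = (418 - Q)q_B - 44q_B.
∂π_B/∂q_B = 374 - q_G - 2q_B = 0 gives the reaction function q_B = (374 - q_G)/2.
The leader anticipates this reaction. Substituting into P = 418 - Q gives P = 231 - (1/2)q_G, so π_G = (231 - (1/2)q_G)q_G - 85q_G.
The leader's first-order condition 146 - q_G = 0 yields q_G = 146.
Then q_B = (374 - 146)/2 = 114.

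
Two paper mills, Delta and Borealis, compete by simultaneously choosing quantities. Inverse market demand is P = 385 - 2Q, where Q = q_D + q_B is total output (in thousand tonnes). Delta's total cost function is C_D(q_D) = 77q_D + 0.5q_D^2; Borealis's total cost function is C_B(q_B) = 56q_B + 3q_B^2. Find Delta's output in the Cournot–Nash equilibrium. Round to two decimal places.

Delta's profit: π_D = (385 - 2Q)q_D - (77q_D + (1/2)q_D²). Setting ∂π_D/∂q_D = 0: 308 - 5q_D - 2(q_B) = 0.
Borealis's profit: π_B = (385 - 2Q)q_B - (56q_B + 3q_B²). Setting ∂π_B/∂q_B = 0: 329 - 10q_B - 2(q_D) = 0.
Rearranging gives the reaction functions q_D = (308 - 2q_B)/5 and q_B = (329 - 2q_D)/10.
Substituting one into the other gives q_D = 1211/23 and q_B = 1029/46.

52.65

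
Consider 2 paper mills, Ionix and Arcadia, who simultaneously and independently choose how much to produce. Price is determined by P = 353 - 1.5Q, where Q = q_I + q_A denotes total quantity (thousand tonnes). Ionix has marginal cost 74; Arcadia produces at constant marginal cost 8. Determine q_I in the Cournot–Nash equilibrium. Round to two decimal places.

Ionix's profit: π_I = (353 - 1.5Q)q_I - (74q_I). Setting ∂π_I/∂q_I = 0: 279 - 3q_I - (3/2)(q_A) = 0.
Arcadia's profit: π_A = (353 - 1.5Q)q_A - (8q_A). Setting ∂π_A/∂q_A = 0: 345 - 3q_A - (3/2)(q_I) = 0.
Best responses: q_I = (279 - (3/2)q_A)/3, q_A = (345 - (3/2)q_I)/3.
Solving the pair: q_I = 142/3, q_A = 274/3.

47.33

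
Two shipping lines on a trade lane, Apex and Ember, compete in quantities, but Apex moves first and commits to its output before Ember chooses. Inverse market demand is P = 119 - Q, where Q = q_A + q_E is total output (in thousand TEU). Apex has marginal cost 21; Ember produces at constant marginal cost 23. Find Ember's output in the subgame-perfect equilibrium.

The follower Ember best-responds to any q_A: π_E = (119 - Q)q_E - 23q_E.
Setting the follower's marginal profit to zero, 96 - q_A - 2q_E = 0, i.e. q_E = (96 - q_A)/2.
The leader anticipates this reaction. Substituting into P = 119 - Q gives P = 71 - (1/2)q_A, so π_A = (71 - (1/2)q_A)q_A - 21q_A.
Maximising: ∂π_A/∂q_A = 50 - q_A = 0, giving q_A = 50.
Then q_E = (96 - 50)/2 = 23.

23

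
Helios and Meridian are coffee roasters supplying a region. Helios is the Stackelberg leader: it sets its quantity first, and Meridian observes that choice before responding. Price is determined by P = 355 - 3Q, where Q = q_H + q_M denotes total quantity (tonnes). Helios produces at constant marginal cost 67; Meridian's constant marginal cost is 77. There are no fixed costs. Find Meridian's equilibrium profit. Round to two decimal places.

Solve by backward induction. Given q_H, the follower Meridian maximises π_M = (355 - 3q_H - 3q_M)q_M - 77q_M.
Setting the follower's marginal profit to zero, 278 - 3q_H - 6q_M = 0, i.e. q_M = (278 - 3q_H)/6.
The leader anticipates this reaction. Substituting into P = 355 - 3Q gives P = 216 - (3/2)q_H, so π_H = (216 - (3/2)q_H)q_H - 67q_H.
Maximising: ∂π_H/∂q_H = 149 - 3q_H = 0, giving q_H = 149/3.
Then q_M = (278 - 3·(149/3))/6 = 43/2.
Price P = 355 - 3·(427/6) = 283/2.
Meridian's profit: (283/2 - 77)·(43/2) = 1386.7500.

1386.75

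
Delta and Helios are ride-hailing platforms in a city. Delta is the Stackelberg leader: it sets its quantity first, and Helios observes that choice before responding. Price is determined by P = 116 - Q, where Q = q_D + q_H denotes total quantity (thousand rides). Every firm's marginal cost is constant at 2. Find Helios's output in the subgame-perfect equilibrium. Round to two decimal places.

28.50

Solve by backward induction. Given q_D, the follower Helios maximises π_H = (116 - q_D - q_H)q_H - 2q_H.
Follower FOC: 114 - q_D - 2q_H = 0, so q_H(q_D) = (114 - q_D)/2.
The leader anticipates this reaction. Substituting into P = 116 - Q gives P = 59 - (1/2)q_D, so π_D = (59 - (1/2)q_D)q_D - 2q_D.
Leader FOC: 57 - q_D = 0, so q_D = 57.
Then q_H = (114 - 57)/2 = 57/2.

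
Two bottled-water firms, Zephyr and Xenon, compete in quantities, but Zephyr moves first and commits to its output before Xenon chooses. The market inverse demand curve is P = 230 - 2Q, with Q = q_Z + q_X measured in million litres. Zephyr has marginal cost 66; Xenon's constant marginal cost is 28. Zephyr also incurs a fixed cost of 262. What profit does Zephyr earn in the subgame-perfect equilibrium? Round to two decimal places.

730.25

The follower Xenon best-responds to any q_Z: π_X = (230 - 2Q)q_X - 28q_X.
Follower FOC: 202 - 2q_Z - 4q_X = 0, so q_X(q_Z) = (202 - 2q_Z)/4.
Zephyr substitutes q_X(q_Z) into its own profit: π_Z = q_Z(230 - 2q_Z - (202 - 2q_Z)/2) - 66q_Z = (129 - q_Z)q_Z - 66q_Z.
Maximising: ∂π_Z/∂q_Z = 63 - 2q_Z = 0, giving q_Z = 63/2.
Then q_X = (202 - 2·(63/2))/4 = 139/4.
Price P = 230 - 2·(265/4) = 195/2.
Zephyr's profit: (195/2 - 66)·(63/2) - 262 = 730.2500.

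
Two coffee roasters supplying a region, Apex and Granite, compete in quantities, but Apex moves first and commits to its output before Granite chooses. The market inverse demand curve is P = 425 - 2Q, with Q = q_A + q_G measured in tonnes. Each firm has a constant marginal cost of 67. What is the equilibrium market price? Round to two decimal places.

The follower Granite best-responds to any q_A: π_G = (425 - 2Q)q_G - 67q_G.
Setting the follower's marginal profit to zero, 358 - 2q_A - 4q_G = 0, i.e. q_G = (358 - 2q_A)/4.
The leader anticipates this reaction. Substituting into P = 425 - 2Q gives P = 246 - q_A, so π_A = (246 - q_A)q_A - 67q_A.
Leader FOC: 179 - 2q_A = 0, so q_A = 179/2.
Then q_G = (358 - 2·(179/2))/4 = 179/4.
Total output Q = 537/4, so price P = 425 - 2·(537/4) = 313/2.

156.50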